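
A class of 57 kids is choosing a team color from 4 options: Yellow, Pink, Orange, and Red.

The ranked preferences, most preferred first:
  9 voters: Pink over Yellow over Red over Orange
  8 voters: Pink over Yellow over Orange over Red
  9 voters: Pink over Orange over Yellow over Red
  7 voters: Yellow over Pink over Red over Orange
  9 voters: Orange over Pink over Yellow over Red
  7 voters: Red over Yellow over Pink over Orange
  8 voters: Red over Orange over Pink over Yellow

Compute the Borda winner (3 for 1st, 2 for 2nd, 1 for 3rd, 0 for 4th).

Pink

Yellow: 9×2 + 8×2 + 9×1 + 7×3 + 9×1 + 7×2 + 8×0 = 87
Pink: 9×3 + 8×3 + 9×3 + 7×2 + 9×2 + 7×1 + 8×1 = 125
Orange: 9×0 + 8×1 + 9×2 + 7×0 + 9×3 + 7×0 + 8×2 = 69
Red: 9×1 + 8×0 + 9×0 + 7×1 + 9×0 + 7×3 + 8×3 = 61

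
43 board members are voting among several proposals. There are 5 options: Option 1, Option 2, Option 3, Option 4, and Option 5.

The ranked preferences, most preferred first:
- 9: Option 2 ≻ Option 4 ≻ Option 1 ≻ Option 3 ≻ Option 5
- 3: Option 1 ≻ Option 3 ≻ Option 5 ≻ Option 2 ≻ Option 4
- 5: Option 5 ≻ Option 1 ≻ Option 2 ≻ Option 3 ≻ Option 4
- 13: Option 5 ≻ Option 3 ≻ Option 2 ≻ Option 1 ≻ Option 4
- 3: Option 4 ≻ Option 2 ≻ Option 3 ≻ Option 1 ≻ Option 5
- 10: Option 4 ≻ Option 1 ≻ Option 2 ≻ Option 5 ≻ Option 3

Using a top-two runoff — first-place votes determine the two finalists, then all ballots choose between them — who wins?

Option 4

Round 1 first-place votes: Option 1 3, Option 2 9, Option 3 0, Option 4 13, Option 5 18. Option 5 and Option 4 advance.
Runoff: Option 5 is ranked above Option 4 on 21 ballots, Option 4 above Option 5 on 22.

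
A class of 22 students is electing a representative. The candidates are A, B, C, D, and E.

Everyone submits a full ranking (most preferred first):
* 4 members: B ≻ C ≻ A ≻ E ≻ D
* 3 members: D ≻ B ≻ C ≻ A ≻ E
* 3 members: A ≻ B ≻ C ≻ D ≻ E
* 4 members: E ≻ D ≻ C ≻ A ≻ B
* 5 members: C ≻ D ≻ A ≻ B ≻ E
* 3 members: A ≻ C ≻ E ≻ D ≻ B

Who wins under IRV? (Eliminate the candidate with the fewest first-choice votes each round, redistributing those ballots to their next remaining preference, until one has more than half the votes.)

Round 1: A 6, B 4, C 5, D 3, E 4. D eliminated.
Round 2: A 6, B 7, C 5, E 4. E eliminated.
Round 3: A 6, B 7, C 9. A eliminated.
Round 4: B 10, C 12. C has a majority (≥12).

C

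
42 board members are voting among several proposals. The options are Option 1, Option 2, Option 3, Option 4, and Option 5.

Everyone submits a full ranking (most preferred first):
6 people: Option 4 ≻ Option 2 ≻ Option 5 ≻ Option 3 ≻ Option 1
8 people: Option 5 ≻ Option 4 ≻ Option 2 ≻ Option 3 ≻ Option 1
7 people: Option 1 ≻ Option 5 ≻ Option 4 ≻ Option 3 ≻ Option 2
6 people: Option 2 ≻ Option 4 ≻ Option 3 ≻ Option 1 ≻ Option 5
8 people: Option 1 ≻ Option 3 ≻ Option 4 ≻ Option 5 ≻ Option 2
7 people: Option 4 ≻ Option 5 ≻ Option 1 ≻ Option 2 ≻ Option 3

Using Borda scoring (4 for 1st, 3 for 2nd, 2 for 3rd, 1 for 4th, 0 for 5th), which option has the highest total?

Option 4

Option 1: 6×0 + 8×0 + 7×4 + 6×1 + 8×4 + 7×2 = 80
Option 2: 6×3 + 8×2 + 7×0 + 6×4 + 8×0 + 7×1 = 65
Option 3: 6×1 + 8×1 + 7×1 + 6×2 + 8×3 + 7×0 = 57
Option 4: 6×4 + 8×3 + 7×2 + 6×3 + 8×2 + 7×4 = 124
Option 5: 6×2 + 8×4 + 7×3 + 6×0 + 8×1 + 7×3 = 94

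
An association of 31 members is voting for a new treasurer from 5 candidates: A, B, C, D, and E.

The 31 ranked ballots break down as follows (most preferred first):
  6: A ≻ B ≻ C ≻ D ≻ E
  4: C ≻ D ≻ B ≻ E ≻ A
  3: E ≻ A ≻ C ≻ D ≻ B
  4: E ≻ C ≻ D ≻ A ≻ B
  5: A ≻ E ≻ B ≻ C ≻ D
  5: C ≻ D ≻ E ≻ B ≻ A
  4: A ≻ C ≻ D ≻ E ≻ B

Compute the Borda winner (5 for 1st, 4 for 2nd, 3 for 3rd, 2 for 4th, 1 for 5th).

A: 6×5 + 4×1 + 3×4 + 4×2 + 5×5 + 5×1 + 4×5 = 104
B: 6×4 + 4×3 + 3×1 + 4×1 + 5×3 + 5×2 + 4×1 = 72
C: 6×3 + 4×5 + 3×3 + 4×4 + 5×2 + 5×5 + 4×4 = 114
D: 6×2 + 4×4 + 3×2 + 4×3 + 5×1 + 5×4 + 4×3 = 83
E: 6×1 + 4×2 + 3×5 + 4×5 + 5×4 + 5×3 + 4×2 = 92

C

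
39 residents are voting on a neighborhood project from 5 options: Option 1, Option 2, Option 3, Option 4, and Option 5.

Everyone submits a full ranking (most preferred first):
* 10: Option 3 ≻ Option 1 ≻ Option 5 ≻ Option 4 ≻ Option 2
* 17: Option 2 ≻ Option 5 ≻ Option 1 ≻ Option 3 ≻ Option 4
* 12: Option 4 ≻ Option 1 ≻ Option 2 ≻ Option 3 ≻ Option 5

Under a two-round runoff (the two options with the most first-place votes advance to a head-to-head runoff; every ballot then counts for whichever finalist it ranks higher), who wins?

Option 4

Round 1 first-place votes: Option 1 0, Option 2 17, Option 3 10, Option 4 12, Option 5 0. Option 2 and Option 4 advance.
Runoff: Option 2 is ranked above Option 4 on 17 ballots, Option 4 above Option 2 on 22.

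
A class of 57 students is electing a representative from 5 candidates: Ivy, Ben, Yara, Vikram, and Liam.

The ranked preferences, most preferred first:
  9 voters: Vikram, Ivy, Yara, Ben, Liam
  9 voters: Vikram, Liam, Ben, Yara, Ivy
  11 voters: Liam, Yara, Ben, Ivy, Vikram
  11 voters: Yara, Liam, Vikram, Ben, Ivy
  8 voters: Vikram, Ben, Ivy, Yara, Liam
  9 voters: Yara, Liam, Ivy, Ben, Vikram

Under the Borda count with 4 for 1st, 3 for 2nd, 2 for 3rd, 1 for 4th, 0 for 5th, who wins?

Ivy: 9×3 + 9×0 + 11×1 + 11×0 + 8×2 + 9×2 = 72
Ben: 9×1 + 9×2 + 11×2 + 11×1 + 8×3 + 9×1 = 93
Yara: 9×2 + 9×1 + 11×3 + 11×4 + 8×1 + 9×4 = 148
Vikram: 9×4 + 9×4 + 11×0 + 11×2 + 8×4 + 9×0 = 126
Liam: 9×0 + 9×3 + 11×4 + 11×3 + 8×0 + 9×3 = 131

Yara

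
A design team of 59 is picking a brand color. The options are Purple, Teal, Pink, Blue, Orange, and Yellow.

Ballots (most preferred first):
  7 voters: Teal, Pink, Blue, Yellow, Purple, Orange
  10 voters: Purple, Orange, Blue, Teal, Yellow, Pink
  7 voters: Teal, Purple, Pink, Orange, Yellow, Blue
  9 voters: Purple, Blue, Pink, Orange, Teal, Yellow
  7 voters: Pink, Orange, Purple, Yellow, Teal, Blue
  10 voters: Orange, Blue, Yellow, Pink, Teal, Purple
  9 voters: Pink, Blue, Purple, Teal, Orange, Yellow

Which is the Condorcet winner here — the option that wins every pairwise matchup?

Pink vs Purple: 33–26
Pink vs Teal: 35–24
Pink vs Blue: 30–29
Pink vs Orange: 39–20
Pink vs Yellow: 39–20
Pink beats every other option.

Pink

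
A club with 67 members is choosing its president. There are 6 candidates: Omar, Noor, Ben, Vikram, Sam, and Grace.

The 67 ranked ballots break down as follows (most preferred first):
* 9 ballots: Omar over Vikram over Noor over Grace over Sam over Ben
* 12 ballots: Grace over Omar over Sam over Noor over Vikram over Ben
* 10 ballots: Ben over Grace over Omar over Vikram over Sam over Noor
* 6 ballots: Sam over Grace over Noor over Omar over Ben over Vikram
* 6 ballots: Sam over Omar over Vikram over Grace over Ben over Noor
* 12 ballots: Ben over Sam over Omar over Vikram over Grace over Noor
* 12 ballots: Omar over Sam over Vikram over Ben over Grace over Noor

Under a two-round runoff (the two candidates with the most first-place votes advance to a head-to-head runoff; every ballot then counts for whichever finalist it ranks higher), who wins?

Omar

Round 1 first-place votes: Omar 21, Noor 0, Ben 22, Vikram 0, Sam 12, Grace 12. Ben and Omar advance.
Runoff: Ben is ranked above Omar on 22 ballots, Omar above Ben on 45.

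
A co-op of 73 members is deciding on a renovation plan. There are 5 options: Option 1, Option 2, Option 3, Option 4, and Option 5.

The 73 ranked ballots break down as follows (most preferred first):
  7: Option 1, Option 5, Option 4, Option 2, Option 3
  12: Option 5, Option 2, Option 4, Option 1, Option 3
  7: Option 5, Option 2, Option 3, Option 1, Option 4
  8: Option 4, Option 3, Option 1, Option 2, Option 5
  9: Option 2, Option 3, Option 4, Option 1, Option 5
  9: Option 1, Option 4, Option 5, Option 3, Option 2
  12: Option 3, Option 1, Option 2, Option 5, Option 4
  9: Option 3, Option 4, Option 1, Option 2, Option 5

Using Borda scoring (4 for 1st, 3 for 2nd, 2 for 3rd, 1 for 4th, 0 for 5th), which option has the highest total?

Option 1

Option 1: 7×4 + 12×1 + 7×1 + 8×2 + 9×1 + 9×4 + 12×3 + 9×2 = 162
Option 2: 7×1 + 12×3 + 7×3 + 8×1 + 9×4 + 9×0 + 12×2 + 9×1 = 141
Option 3: 7×0 + 12×0 + 7×2 + 8×3 + 9×3 + 9×1 + 12×4 + 9×4 = 158
Option 4: 7×2 + 12×2 + 7×0 + 8×4 + 9×2 + 9×3 + 12×0 + 9×3 = 142
Option 5: 7×3 + 12×4 + 7×4 + 8×0 + 9×0 + 9×2 + 12×1 + 9×0 = 127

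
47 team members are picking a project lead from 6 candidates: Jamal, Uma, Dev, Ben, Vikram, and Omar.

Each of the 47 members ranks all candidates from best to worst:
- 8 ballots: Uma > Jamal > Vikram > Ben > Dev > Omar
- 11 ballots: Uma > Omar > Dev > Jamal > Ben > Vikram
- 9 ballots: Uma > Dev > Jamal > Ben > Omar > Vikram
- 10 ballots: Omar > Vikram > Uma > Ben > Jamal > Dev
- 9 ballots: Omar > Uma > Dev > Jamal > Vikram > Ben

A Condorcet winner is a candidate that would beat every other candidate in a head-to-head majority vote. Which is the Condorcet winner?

Uma

Uma vs Jamal: 47–0
Uma vs Dev: 47–0
Uma vs Ben: 47–0
Uma vs Vikram: 37–10
Uma vs Omar: 28–19
Uma beats every other candidate.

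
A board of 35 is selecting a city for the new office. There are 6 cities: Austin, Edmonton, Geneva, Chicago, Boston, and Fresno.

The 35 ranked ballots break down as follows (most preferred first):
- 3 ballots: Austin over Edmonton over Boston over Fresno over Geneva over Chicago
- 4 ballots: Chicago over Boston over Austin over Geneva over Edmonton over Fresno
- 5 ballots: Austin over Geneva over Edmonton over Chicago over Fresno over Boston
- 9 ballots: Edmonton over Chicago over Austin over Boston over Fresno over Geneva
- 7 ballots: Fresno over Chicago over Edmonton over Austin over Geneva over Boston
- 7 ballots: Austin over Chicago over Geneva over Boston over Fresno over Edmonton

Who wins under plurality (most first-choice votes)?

Austin

First-place votes: Austin 15, Edmonton 9, Geneva 0, Chicago 4, Boston 0, Fresno 7.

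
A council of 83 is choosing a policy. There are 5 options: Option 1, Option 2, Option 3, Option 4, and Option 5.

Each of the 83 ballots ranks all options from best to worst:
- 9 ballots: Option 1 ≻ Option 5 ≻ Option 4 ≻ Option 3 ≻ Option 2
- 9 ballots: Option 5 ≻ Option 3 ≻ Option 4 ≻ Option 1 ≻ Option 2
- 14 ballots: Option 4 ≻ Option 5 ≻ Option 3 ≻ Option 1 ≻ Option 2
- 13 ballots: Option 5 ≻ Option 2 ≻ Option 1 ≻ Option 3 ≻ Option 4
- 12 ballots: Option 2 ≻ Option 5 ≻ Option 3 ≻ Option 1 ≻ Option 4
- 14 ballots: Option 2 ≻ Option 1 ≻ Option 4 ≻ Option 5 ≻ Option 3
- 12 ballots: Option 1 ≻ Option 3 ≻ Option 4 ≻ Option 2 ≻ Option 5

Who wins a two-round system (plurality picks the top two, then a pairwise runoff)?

Round 1 first-place votes: Option 1 21, Option 2 26, Option 3 0, Option 4 14, Option 5 22. Option 2 and Option 5 advance.
Runoff: Option 2 is ranked above Option 5 on 38 ballots, Option 5 above Option 2 on 45.

Option 5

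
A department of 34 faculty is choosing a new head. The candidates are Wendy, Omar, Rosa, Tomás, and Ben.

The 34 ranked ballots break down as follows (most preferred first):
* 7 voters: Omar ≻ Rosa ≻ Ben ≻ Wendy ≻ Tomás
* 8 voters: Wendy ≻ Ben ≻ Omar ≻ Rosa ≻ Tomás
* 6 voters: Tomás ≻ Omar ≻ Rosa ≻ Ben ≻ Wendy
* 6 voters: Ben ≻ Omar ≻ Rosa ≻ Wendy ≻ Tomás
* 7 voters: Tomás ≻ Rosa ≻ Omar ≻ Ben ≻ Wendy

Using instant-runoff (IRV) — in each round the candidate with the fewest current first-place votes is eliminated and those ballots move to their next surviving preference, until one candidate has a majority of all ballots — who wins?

Omar

Round 1: Wendy 8, Omar 7, Rosa 0, Tomás 13, Ben 6. Rosa eliminated.
Round 2: Wendy 8, Omar 7, Tomás 13, Ben 6. Ben eliminated.
Round 3: Wendy 8, Omar 13, Tomás 13. Wendy eliminated.
Round 4: Omar 21, Tomás 13. Omar has a majority (≥18).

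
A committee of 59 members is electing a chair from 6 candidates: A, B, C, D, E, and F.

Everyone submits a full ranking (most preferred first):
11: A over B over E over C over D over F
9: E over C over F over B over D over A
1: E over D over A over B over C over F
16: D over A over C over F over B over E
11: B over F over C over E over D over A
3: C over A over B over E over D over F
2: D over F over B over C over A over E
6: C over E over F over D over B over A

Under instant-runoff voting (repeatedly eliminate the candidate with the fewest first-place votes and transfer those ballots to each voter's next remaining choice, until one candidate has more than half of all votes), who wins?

E

Round 1: A 11, B 11, C 9, D 18, E 10, F 0. F eliminated.
Round 2: A 11, B 11, C 9, D 18, E 10. C eliminated.
Round 3: A 14, B 11, D 18, E 16. B eliminated.
Round 4: A 14, D 18, E 27. A eliminated.
Round 5: D 18, E 41. E has a majority (≥30).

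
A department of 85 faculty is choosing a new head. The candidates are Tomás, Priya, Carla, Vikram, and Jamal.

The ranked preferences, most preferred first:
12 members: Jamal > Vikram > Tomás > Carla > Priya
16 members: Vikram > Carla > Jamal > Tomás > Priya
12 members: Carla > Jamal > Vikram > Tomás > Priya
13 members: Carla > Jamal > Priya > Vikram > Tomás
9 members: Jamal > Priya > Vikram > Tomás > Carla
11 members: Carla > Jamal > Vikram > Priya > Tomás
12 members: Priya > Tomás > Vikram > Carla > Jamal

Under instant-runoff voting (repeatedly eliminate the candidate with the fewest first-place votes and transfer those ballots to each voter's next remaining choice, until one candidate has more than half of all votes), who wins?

Round 1: Tomás 0, Priya 12, Carla 36, Vikram 16, Jamal 21. Tomás eliminated.
Round 2: Priya 12, Carla 36, Vikram 16, Jamal 21. Priya eliminated.
Round 3: Carla 36, Vikram 28, Jamal 21. Jamal eliminated.
Round 4: Carla 36, Vikram 49. Vikram has a majority (≥43).

Vikram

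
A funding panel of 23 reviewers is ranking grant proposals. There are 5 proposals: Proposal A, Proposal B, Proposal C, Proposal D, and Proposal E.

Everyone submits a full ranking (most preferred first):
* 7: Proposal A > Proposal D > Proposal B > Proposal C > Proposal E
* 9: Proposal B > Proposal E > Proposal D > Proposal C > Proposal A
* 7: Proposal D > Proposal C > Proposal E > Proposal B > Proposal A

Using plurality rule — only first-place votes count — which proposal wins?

First-place votes: Proposal A 7, Proposal B 9, Proposal C 0, Proposal D 7, Proposal E 0.

Proposal B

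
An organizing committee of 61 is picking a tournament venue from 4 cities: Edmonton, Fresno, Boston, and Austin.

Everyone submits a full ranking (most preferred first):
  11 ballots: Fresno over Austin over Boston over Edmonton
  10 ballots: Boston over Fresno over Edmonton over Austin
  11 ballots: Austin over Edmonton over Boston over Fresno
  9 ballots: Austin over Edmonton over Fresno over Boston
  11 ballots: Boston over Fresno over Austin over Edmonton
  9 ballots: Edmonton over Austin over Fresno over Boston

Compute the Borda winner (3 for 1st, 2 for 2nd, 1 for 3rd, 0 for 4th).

Edmonton: 11×0 + 10×1 + 11×2 + 9×2 + 11×0 + 9×3 = 77
Fresno: 11×3 + 10×2 + 11×0 + 9×1 + 11×2 + 9×1 = 93
Boston: 11×1 + 10×3 + 11×1 + 9×0 + 11×3 + 9×0 = 85
Austin: 11×2 + 10×0 + 11×3 + 9×3 + 11×1 + 9×2 = 111

Austin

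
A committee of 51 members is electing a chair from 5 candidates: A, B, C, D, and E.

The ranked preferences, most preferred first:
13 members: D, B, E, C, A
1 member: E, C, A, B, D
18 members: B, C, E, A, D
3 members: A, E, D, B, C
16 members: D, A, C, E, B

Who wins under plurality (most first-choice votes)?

D

First-place votes: A 3, B 18, C 0, D 29, E 1.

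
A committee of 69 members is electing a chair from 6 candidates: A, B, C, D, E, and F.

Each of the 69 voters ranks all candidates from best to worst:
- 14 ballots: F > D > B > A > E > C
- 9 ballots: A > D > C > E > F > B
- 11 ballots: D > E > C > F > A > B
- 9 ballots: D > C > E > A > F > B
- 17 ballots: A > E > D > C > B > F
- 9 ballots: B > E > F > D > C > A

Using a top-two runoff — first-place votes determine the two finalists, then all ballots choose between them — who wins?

D

Round 1 first-place votes: A 26, B 9, C 0, D 20, E 0, F 14. A and D advance.
Runoff: A is ranked above D on 26 ballots, D above A on 43.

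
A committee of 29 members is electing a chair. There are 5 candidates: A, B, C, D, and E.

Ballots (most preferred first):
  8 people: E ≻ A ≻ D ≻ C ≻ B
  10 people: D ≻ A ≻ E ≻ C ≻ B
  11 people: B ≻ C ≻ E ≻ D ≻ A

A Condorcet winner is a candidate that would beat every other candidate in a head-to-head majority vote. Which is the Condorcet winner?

E

E vs A: 19–10
E vs B: 18–11
E vs C: 18–11
E vs D: 19–10
E beats every other candidate.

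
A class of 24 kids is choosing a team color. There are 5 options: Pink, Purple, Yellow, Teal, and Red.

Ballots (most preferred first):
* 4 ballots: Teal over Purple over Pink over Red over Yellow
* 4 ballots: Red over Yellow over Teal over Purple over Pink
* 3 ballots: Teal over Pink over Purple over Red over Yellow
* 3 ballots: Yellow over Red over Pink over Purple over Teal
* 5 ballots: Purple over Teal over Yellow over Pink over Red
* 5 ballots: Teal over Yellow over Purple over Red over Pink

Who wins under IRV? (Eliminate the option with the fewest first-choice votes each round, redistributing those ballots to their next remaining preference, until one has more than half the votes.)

Round 1: Pink 0, Purple 5, Yellow 3, Teal 12, Red 4. Pink eliminated.
Round 2: Purple 5, Yellow 3, Teal 12, Red 4. Yellow eliminated.
Round 3: Purple 5, Teal 12, Red 7. Purple eliminated.
Round 4: Teal 17, Red 7. Teal has a majority (≥13).

Teal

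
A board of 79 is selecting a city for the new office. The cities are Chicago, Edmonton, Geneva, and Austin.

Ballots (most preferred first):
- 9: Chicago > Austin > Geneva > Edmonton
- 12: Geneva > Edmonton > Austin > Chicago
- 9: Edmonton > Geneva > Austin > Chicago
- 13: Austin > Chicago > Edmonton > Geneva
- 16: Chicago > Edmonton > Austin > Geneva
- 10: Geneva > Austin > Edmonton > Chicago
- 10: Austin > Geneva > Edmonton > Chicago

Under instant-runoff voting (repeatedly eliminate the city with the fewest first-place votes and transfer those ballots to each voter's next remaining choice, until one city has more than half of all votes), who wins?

Geneva

Round 1: Chicago 25, Edmonton 9, Geneva 22, Austin 23. Edmonton eliminated.
Round 2: Chicago 25, Geneva 31, Austin 23. Austin eliminated.
Round 3: Chicago 38, Geneva 41. Geneva has a majority (≥40).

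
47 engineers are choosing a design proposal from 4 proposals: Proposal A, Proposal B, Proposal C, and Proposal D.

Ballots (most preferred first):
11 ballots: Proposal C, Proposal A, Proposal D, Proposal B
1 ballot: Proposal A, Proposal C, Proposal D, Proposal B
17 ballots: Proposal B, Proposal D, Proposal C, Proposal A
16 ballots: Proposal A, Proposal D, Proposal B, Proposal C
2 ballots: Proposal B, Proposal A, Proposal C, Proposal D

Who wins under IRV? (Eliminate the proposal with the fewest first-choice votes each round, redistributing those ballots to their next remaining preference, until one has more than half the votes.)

Round 1: Proposal A 17, Proposal B 19, Proposal C 11, Proposal D 0. Proposal D eliminated.
Round 2: Proposal A 17, Proposal B 19, Proposal C 11. Proposal C eliminated.
Round 3: Proposal A 28, Proposal B 19. Proposal A has a majority (≥24).

Proposal A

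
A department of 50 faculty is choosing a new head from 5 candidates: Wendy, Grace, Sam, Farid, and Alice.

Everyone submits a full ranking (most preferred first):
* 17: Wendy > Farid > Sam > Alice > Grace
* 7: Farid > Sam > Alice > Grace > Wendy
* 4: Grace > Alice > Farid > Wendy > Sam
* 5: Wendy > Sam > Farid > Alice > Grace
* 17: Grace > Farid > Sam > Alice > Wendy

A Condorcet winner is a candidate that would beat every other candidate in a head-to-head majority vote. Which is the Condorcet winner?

Farid vs Wendy: 28–22
Farid vs Grace: 29–21
Farid vs Sam: 45–5
Farid vs Alice: 46–4
Farid beats every other candidate.

Farid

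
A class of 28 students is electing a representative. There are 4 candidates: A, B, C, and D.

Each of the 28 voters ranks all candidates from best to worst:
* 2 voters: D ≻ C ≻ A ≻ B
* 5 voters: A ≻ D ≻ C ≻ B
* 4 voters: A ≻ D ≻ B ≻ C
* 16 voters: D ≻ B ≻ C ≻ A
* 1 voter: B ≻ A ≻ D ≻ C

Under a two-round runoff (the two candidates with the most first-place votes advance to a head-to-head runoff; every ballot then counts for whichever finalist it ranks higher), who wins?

Round 1 first-place votes: A 9, B 1, C 0, D 18. D and A advance.
Runoff: D is ranked above A on 18 ballots, A above D on 10.

D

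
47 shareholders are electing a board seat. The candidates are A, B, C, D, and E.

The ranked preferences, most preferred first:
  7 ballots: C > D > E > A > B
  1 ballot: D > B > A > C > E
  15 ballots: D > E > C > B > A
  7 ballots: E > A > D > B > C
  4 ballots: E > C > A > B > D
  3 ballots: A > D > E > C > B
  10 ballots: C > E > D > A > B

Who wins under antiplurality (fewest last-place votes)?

E

Last-place votes: A 15, B 20, C 7, D 4, E 1.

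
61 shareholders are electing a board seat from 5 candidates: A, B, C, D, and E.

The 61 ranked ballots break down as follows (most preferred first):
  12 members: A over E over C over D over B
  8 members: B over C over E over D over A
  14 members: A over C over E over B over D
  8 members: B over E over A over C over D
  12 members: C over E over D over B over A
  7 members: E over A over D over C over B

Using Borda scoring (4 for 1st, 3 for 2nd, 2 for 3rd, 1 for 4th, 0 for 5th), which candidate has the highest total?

E

A: 12×4 + 8×0 + 14×4 + 8×2 + 12×0 + 7×3 = 141
B: 12×0 + 8×4 + 14×1 + 8×4 + 12×1 + 7×0 = 90
C: 12×2 + 8×3 + 14×3 + 8×1 + 12×4 + 7×1 = 153
D: 12×1 + 8×1 + 14×0 + 8×0 + 12×2 + 7×2 = 58
E: 12×3 + 8×2 + 14×2 + 8×3 + 12×3 + 7×4 = 168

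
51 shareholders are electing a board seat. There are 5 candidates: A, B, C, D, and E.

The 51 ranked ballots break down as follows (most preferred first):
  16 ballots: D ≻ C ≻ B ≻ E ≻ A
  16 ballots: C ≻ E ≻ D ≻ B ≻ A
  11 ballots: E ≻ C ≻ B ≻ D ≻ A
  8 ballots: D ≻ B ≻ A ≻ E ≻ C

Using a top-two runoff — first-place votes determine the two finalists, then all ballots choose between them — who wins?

Round 1 first-place votes: A 0, B 0, C 16, D 24, E 11. D and C advance.
Runoff: D is ranked above C on 24 ballots, C above D on 27.

C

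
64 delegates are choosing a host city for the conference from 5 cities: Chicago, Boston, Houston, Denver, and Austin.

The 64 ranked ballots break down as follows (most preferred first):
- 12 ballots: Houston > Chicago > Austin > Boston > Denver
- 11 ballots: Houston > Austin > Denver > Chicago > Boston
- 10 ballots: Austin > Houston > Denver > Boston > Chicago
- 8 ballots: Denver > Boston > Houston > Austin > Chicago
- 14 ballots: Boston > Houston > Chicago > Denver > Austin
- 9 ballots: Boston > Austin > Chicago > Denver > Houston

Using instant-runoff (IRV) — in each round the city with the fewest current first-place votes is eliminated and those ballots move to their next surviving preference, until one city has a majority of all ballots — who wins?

Houston

Round 1: Chicago 0, Boston 23, Houston 23, Denver 8, Austin 10. Chicago eliminated.
Round 2: Boston 23, Houston 23, Denver 8, Austin 10. Denver eliminated.
Round 3: Boston 31, Houston 23, Austin 10. Austin eliminated.
Round 4: Boston 31, Houston 33. Houston has a majority (≥33).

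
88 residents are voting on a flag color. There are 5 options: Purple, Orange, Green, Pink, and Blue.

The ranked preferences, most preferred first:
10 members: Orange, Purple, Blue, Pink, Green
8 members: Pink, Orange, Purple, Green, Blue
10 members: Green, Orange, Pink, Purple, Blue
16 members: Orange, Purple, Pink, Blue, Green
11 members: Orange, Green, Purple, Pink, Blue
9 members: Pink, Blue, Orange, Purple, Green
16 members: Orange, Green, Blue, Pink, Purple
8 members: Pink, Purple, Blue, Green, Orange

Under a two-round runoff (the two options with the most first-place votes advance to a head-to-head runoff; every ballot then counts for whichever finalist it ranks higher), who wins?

Round 1 first-place votes: Purple 0, Orange 53, Green 10, Pink 25, Blue 0. Orange and Pink advance.
Runoff: Orange is ranked above Pink on 63 ballots, Pink above Orange on 25.

Orange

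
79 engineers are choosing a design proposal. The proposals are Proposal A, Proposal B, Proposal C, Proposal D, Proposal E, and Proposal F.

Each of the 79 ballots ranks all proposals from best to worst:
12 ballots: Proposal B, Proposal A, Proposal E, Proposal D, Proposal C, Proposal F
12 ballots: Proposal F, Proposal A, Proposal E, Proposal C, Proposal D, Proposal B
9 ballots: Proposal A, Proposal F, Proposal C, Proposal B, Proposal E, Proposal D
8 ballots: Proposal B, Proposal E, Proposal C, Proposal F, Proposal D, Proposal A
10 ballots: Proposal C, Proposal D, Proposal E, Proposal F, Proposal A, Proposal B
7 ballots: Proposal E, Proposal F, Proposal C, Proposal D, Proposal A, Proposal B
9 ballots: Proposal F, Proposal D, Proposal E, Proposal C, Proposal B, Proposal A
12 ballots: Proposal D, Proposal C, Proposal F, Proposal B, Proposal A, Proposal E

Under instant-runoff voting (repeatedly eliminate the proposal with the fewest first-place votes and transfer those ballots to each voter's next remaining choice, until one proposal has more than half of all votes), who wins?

Round 1: Proposal A 9, Proposal B 20, Proposal C 10, Proposal D 12, Proposal E 7, Proposal F 21. Proposal E eliminated.
Round 2: Proposal A 9, Proposal B 20, Proposal C 10, Proposal D 12, Proposal F 28. Proposal A eliminated.
Round 3: Proposal B 20, Proposal C 10, Proposal D 12, Proposal F 37. Proposal C eliminated.
Round 4: Proposal B 20, Proposal D 22, Proposal F 37. Proposal B eliminated.
Round 5: Proposal D 34, Proposal F 45. Proposal F has a majority (≥40).

Proposal F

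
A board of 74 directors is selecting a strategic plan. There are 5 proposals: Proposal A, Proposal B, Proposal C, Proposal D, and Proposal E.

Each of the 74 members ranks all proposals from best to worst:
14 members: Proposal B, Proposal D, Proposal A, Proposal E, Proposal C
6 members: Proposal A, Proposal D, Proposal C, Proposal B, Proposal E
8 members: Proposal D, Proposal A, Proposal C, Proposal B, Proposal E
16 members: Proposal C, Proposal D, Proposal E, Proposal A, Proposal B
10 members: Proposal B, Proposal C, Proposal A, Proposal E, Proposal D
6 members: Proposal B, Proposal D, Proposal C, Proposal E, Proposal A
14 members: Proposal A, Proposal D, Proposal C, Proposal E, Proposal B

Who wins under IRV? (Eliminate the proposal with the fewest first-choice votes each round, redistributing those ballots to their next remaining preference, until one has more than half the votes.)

Round 1: Proposal A 20, Proposal B 30, Proposal C 16, Proposal D 8, Proposal E 0. Proposal E eliminated.
Round 2: Proposal A 20, Proposal B 30, Proposal C 16, Proposal D 8. Proposal D eliminated.
Round 3: Proposal A 28, Proposal B 30, Proposal C 16. Proposal C eliminated.
Round 4: Proposal A 44, Proposal B 30. Proposal A has a majority (≥38).

Proposal A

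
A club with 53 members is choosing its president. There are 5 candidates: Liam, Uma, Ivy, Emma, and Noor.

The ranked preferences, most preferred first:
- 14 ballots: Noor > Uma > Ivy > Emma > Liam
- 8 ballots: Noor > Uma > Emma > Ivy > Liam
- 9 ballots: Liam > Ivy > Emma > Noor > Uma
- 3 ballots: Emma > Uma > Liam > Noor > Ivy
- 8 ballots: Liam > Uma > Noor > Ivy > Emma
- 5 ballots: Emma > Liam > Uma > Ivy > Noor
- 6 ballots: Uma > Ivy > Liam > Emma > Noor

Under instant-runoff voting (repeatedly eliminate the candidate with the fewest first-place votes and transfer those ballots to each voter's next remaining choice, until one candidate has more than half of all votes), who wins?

Liam

Round 1: Liam 17, Uma 6, Ivy 0, Emma 8, Noor 22. Ivy eliminated.
Round 2: Liam 17, Uma 6, Emma 8, Noor 22. Uma eliminated.
Round 3: Liam 23, Emma 8, Noor 22. Emma eliminated.
Round 4: Liam 31, Noor 22. Liam has a majority (≥27).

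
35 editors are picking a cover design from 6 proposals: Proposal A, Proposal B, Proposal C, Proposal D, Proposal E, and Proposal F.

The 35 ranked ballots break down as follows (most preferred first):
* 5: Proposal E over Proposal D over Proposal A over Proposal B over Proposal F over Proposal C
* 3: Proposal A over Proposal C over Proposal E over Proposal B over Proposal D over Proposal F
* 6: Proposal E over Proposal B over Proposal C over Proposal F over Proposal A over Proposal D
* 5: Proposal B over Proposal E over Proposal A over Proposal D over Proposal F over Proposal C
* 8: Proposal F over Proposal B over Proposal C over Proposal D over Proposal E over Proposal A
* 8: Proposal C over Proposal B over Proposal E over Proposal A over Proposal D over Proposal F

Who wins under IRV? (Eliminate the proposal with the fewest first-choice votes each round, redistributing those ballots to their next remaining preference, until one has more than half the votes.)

Round 1: Proposal A 3, Proposal B 5, Proposal C 8, Proposal D 0, Proposal E 11, Proposal F 8. Proposal D eliminated.
Round 2: Proposal A 3, Proposal B 5, Proposal C 8, Proposal E 11, Proposal F 8. Proposal A eliminated.
Round 3: Proposal B 5, Proposal C 11, Proposal E 11, Proposal F 8. Proposal B eliminated.
Round 4: Proposal C 11, Proposal E 16, Proposal F 8. Proposal F eliminated.
Round 5: Proposal C 19, Proposal E 16. Proposal C has a majority (≥18).

Proposal C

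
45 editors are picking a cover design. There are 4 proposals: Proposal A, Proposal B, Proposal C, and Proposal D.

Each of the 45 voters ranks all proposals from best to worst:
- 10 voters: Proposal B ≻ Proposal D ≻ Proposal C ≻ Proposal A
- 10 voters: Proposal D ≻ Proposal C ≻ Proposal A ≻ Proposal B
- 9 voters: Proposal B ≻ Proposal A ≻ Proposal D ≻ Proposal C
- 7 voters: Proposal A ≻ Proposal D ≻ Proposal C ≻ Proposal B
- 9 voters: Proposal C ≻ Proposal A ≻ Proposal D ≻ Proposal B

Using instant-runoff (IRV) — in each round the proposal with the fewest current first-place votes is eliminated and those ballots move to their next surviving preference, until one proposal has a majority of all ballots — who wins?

Proposal D

Round 1: Proposal A 7, Proposal B 19, Proposal C 9, Proposal D 10. Proposal A eliminated.
Round 2: Proposal B 19, Proposal C 9, Proposal D 17. Proposal C eliminated.
Round 3: Proposal B 19, Proposal D 26. Proposal D has a majority (≥23).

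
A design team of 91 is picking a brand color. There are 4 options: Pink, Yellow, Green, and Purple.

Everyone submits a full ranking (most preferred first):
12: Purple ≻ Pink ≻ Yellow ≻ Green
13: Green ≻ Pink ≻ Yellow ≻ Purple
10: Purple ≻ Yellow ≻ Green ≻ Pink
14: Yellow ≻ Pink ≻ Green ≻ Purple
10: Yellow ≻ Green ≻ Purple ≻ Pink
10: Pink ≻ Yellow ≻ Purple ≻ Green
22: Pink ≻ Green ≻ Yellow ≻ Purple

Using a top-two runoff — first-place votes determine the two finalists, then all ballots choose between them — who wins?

Round 1 first-place votes: Pink 32, Yellow 24, Green 13, Purple 22. Pink and Yellow advance.
Runoff: Pink is ranked above Yellow on 57 ballots, Yellow above Pink on 34.

Pink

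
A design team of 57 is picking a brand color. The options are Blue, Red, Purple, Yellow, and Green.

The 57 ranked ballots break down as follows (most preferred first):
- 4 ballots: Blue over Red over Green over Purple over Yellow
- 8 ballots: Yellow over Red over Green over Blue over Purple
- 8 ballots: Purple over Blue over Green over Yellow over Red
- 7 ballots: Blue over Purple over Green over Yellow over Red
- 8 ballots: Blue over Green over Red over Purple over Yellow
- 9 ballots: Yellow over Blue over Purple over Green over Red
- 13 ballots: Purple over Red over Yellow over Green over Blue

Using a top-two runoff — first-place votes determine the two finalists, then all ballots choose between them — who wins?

Blue

Round 1 first-place votes: Blue 19, Red 0, Purple 21, Yellow 17, Green 0. Purple and Blue advance.
Runoff: Purple is ranked above Blue on 21 ballots, Blue above Purple on 36.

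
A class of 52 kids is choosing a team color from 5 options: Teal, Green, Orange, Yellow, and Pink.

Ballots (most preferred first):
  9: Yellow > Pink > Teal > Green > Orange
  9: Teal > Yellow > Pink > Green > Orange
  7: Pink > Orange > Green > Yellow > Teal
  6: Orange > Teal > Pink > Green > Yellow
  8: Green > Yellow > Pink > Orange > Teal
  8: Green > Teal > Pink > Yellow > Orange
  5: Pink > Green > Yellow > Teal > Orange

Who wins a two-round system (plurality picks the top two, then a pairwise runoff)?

Pink

Round 1 first-place votes: Teal 9, Green 16, Orange 6, Yellow 9, Pink 12. Green and Pink advance.
Runoff: Green is ranked above Pink on 16 ballots, Pink above Green on 36.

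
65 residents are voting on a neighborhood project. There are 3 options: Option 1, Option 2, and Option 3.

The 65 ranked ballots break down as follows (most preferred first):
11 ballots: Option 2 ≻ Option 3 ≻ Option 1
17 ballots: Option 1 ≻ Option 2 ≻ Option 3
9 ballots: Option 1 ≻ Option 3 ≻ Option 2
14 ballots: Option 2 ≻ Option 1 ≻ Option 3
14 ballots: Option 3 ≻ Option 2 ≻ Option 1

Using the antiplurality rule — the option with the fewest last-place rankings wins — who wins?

Last-place votes: Option 1 25, Option 2 9, Option 3 31.

Option 2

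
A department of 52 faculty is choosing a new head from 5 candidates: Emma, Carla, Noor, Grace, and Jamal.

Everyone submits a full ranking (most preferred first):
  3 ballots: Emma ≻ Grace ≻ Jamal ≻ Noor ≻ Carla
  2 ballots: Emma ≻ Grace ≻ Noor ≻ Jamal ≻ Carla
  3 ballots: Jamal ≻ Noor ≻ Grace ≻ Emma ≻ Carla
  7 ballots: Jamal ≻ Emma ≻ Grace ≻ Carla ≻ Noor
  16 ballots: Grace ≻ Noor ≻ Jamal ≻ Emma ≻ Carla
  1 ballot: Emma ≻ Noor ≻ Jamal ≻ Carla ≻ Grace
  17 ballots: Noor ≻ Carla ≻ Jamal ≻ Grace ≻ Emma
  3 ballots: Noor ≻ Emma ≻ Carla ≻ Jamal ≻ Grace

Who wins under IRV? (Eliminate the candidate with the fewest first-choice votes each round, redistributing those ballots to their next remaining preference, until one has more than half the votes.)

Round 1: Emma 6, Carla 0, Noor 20, Grace 16, Jamal 10. Carla eliminated.
Round 2: Emma 6, Noor 20, Grace 16, Jamal 10. Emma eliminated.
Round 3: Noor 21, Grace 21, Jamal 10. Jamal eliminated.
Round 4: Noor 24, Grace 28. Grace has a majority (≥27).

Grace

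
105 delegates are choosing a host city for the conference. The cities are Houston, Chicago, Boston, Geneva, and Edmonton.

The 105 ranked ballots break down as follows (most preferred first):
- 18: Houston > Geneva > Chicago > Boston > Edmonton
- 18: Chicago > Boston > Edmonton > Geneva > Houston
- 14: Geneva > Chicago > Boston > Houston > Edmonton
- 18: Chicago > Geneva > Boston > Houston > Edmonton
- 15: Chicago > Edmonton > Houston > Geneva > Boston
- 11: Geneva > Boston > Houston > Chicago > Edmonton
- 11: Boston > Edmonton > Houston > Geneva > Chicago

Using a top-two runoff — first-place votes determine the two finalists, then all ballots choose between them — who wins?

Geneva

Round 1 first-place votes: Houston 18, Chicago 51, Boston 11, Geneva 25, Edmonton 0. Chicago and Geneva advance.
Runoff: Chicago is ranked above Geneva on 51 ballots, Geneva above Chicago on 54.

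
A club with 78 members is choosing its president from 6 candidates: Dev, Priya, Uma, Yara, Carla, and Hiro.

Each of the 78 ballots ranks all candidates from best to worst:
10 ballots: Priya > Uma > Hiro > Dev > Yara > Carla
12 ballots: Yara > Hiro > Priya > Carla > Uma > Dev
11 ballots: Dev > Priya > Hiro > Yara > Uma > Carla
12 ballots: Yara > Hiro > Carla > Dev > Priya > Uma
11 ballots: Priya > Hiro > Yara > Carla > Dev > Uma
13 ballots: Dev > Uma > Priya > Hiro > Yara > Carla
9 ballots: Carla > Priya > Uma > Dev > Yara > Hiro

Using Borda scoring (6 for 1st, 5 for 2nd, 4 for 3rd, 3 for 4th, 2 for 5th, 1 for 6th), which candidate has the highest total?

Dev: 10×3 + 12×1 + 11×6 + 12×3 + 11×2 + 13×6 + 9×3 = 271
Priya: 10×6 + 12×4 + 11×5 + 12×2 + 11×6 + 13×4 + 9×5 = 350
Uma: 10×5 + 12×2 + 11×2 + 12×1 + 11×1 + 13×5 + 9×4 = 220
Yara: 10×2 + 12×6 + 11×3 + 12×6 + 11×4 + 13×2 + 9×2 = 285
Carla: 10×1 + 12×3 + 11×1 + 12×4 + 11×3 + 13×1 + 9×6 = 205
Hiro: 10×4 + 12×5 + 11×4 + 12×5 + 11×5 + 13×3 + 9×1 = 307

Priya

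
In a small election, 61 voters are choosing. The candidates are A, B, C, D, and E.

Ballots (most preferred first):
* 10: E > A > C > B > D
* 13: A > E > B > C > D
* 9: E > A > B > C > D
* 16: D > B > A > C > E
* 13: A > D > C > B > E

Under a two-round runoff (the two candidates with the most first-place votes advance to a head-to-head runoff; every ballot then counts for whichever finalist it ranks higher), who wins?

A

Round 1 first-place votes: A 26, B 0, C 0, D 16, E 19. A and E advance.
Runoff: A is ranked above E on 42 ballots, E above A on 19.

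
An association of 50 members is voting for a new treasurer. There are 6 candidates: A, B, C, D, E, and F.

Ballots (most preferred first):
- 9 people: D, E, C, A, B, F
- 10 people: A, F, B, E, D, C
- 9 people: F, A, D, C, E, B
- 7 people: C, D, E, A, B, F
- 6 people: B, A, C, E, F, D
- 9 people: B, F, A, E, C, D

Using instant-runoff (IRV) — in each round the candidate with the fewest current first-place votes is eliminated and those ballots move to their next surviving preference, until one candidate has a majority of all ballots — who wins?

A

Round 1: A 10, B 15, C 7, D 9, E 0, F 9. E eliminated.
Round 2: A 10, B 15, C 7, D 9, F 9. C eliminated.
Round 3: A 10, B 15, D 16, F 9. F eliminated.
Round 4: A 19, B 15, D 16. B eliminated.
Round 5: A 34, D 16. A has a majority (≥26).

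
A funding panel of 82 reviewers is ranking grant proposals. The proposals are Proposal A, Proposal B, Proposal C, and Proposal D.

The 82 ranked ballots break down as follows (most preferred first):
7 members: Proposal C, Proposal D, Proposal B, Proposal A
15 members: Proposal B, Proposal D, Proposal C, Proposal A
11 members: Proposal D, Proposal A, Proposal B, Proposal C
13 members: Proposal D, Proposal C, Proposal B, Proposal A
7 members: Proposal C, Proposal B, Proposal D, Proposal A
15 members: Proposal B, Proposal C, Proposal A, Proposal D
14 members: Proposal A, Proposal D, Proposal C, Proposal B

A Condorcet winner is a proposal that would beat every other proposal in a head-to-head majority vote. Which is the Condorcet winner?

Proposal D

Proposal D vs Proposal A: 53–29
Proposal D vs Proposal B: 45–37
Proposal D vs Proposal C: 53–29
Proposal D beats every other proposal.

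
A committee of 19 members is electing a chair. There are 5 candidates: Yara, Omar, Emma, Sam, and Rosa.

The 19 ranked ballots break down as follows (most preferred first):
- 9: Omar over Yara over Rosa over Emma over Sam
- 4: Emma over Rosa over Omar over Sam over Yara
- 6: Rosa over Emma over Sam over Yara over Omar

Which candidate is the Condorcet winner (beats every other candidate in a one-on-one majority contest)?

Rosa vs Yara: 10–9
Rosa vs Omar: 10–9
Rosa vs Emma: 15–4
Rosa vs Sam: 19–0
Rosa beats every other candidate.

Rosa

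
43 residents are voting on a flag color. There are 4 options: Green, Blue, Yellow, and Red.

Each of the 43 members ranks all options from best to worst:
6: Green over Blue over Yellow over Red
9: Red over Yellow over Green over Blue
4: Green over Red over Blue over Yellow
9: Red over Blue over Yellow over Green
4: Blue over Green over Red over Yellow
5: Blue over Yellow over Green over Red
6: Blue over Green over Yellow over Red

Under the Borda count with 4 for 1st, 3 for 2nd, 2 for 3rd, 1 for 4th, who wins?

Blue

Green: 6×4 + 9×2 + 4×4 + 9×1 + 4×3 + 5×2 + 6×3 = 107
Blue: 6×3 + 9×1 + 4×2 + 9×3 + 4×4 + 5×4 + 6×4 = 122
Yellow: 6×2 + 9×3 + 4×1 + 9×2 + 4×1 + 5×3 + 6×2 = 92
Red: 6×1 + 9×4 + 4×3 + 9×4 + 4×2 + 5×1 + 6×1 = 109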